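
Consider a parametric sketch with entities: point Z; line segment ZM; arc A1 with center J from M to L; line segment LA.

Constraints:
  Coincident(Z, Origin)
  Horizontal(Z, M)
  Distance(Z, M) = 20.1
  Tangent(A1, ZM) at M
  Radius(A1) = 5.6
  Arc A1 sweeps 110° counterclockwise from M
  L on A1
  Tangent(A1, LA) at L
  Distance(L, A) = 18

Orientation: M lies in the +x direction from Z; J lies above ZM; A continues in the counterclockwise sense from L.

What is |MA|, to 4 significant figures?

24.45

On A1, M sits at bearing -90° from J; a 110° counterclockwise sweep puts L at bearing 20°, so L = J + 5.6·(cos 20°, sin 20°) = (25.36, 7.515). Since A1 is tangent to LA there, JL ⟂ LA, so LA runs along (−sin 20°, cos 20°); with |LA| = 18.0, A = (19.21, 24.43). Then |MA| = |A − M| = 24.45.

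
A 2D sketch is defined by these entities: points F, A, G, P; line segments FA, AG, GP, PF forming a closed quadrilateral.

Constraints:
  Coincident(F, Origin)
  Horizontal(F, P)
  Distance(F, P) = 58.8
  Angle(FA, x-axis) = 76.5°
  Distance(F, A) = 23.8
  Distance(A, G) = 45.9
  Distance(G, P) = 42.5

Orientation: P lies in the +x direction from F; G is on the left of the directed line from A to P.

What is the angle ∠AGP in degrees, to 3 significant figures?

82.0°

F is at the origin; FP is horizontal with |FP| = 58.8 and P in +x, so P = (58.8, 0). FA runs at 76.5° with |FA| = 23.8, so A = (5.56, 23.1). G is determined by |AG| = 45.9 and |GP| = 42.5 together: it lies at the intersection of circle(A, 45.9) and circle(P, 42.5). With |AP| = 58.1, the foot of the radical line on AP is 31.6 from A and the perpendicular offset is √(45.9² − 31.6²) = 33.3. Taking the left-of-AP solution: G = (47.8, 41.1).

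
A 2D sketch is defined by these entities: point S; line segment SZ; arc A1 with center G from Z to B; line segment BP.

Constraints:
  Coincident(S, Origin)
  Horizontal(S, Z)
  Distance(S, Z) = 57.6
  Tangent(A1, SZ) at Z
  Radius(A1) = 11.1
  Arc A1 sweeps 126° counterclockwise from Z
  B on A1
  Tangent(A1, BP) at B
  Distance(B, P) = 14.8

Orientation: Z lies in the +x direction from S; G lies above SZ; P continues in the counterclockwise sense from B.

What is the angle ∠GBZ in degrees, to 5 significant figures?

27.000°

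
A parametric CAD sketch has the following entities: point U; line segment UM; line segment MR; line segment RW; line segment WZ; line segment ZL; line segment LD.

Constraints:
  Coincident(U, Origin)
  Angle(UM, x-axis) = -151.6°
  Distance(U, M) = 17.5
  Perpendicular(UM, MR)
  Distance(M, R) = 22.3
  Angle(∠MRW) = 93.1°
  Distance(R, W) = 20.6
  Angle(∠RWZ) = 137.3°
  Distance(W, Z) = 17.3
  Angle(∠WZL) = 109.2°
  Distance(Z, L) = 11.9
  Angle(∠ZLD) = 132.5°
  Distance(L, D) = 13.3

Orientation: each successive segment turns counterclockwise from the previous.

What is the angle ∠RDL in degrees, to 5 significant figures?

101.66°

∠WZL = 109.2° gives ZL at 138.80° from the x-axis; with |ZL| = 11.9, L = (11.364, 4.7427). ∠ZLD = 132.5° gives LD at -173.70° from the x-axis; with |LD| = 13.3, D = (-1.8561, 3.2832). Then cos ∠RDL = DR·DL / (|DR||DL|), giving 101.66°.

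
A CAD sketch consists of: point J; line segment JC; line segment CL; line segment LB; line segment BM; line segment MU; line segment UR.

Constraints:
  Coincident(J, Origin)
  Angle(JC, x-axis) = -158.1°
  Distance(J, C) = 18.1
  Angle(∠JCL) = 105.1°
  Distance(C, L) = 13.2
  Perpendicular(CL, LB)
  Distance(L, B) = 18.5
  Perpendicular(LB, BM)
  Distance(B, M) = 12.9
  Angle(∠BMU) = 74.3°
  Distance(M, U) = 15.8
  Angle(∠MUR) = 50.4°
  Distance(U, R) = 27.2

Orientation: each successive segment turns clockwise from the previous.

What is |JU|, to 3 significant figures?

17.0

The perpendicularity gives BM at right angles to LB, so BM runs at -53.0°; with |BM| = 12.9, M = (-2.20, 4.62). ∠BMU = 74.3° gives MU at -159° from the x-axis; with |MU| = 15.8, U = (-16.9, -1.12). Then |JU| = |U − J| = 17.0.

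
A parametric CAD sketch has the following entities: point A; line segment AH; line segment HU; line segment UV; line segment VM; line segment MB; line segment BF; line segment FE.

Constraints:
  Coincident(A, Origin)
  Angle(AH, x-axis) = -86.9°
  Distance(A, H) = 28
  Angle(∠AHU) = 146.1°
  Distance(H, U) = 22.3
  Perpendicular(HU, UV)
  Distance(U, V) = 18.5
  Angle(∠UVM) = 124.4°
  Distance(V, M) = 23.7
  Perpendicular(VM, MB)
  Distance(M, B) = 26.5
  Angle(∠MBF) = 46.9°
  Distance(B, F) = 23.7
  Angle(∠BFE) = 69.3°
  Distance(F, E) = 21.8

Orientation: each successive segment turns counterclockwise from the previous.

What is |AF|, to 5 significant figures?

34.499

A is at the origin; AH runs at -86.9° with length 28.0, so H = (1.5142, -27.959). ∠AHU = 146.1° gives HU at -53.000° from the x-axis; with |HU| = 22.3, U = (14.935, -45.769). HU ⟂ UV, so UV runs at 37.000°; with |UV| = 18.5, V = (29.709, -34.635). ∠UVM = 124.4° gives VM at 92.600° from the x-axis; with |VM| = 23.7, M = (28.634, -10.959). VM is perpendicular to MB, so MB runs at -177.40°; with |MB| = 26.5, B = (2.1616, -12.162). ∠MBF = 46.9° gives BF at -44.300° from the x-axis; with |BF| = 23.7, F = (19.124, -28.714). Then |AF| = |F − A| = 34.499.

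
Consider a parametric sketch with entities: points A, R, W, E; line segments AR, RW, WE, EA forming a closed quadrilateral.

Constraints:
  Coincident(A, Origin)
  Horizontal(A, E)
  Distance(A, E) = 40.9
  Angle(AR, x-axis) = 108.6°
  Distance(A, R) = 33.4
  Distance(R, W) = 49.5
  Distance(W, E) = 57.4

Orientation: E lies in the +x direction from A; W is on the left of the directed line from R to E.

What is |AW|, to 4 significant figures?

65.13

Checks: |RW| = 49.50 ✓; |WE| = 57.40 ✓.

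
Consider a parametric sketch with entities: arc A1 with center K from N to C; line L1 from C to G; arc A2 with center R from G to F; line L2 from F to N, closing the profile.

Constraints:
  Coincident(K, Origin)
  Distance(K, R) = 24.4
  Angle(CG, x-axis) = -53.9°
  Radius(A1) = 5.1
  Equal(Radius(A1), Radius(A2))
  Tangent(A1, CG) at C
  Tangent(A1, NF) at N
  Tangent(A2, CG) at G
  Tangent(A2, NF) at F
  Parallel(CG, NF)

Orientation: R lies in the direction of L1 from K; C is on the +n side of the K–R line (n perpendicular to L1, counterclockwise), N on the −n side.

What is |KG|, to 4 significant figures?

24.93

Tangency of A1 to both parallel lines with radius 5.1 puts C and N at K ± 5.1·n: C = (4.121, 3.005), N = (-4.121, -3.005). Equal radii place G and F the same way about R: G = R + 5.1·n = (18.50, -16.71), F = R − 5.1·n = (10.26, -22.72). Then |KG| = |G − K| = 24.93.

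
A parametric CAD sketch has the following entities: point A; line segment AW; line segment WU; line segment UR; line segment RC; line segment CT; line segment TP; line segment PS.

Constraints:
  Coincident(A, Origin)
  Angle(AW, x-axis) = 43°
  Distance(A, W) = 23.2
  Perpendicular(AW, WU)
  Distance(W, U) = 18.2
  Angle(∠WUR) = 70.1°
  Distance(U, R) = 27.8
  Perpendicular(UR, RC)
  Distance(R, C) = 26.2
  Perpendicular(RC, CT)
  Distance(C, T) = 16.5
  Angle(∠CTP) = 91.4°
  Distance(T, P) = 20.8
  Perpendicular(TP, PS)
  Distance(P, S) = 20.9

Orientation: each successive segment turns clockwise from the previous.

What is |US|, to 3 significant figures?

32.1

A is at the origin; AW runs at 43.0° with length 23.2, so W = (17.0, 15.8). The perpendicularity gives WU at right angles to AW, so WU runs at -47.0°; with |WU| = 18.2, U = (29.4, 2.51). ∠WUR = 70.1° gives UR at -157° from the x-axis; with |UR| = 27.8, R = (3.81, -8.40). UR ⟂ RC, so RC runs at 113°; with |RC| = 26.2, C = (-6.47, 15.7). The perpendicularity gives CT at right angles to RC, so CT runs at 23.1°; with |CT| = 16.5, T = (8.71, 22.2). ∠CTP = 91.4° gives TP at -65.5° from the x-axis; with |TP| = 20.8, P = (17.3, 3.25). TP ⟂ PS, so PS runs at -155°; with |PS| = 20.9, S = (-1.69, -5.42). Then |US| = |S − U| = 32.1.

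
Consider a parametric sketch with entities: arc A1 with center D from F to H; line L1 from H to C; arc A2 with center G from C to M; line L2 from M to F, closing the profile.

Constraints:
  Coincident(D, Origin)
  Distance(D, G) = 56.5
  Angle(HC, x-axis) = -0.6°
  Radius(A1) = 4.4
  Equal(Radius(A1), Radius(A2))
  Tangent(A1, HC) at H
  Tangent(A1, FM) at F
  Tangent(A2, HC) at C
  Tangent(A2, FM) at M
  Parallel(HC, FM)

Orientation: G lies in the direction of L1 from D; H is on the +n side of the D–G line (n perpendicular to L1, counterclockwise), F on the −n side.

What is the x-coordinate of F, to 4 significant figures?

-0.04608

The slot axis is L1's direction at -0.6°, so u = (cos -0.6°, sin -0.6°) = (0.9999, -0.01047) and n = (−sin -0.6°, cos -0.6°) = (0.01047, 0.9999). D is at the origin and G lies 56.5 along u from D, so G = 56.5·u = (56.50, -0.5917). Tangency of A1 to both parallel lines with radius 4.4 puts H and F at D ± 4.4·n: H = (0.04608, 4.400), F = (-0.04608, -4.400). So F.x = -0.04608.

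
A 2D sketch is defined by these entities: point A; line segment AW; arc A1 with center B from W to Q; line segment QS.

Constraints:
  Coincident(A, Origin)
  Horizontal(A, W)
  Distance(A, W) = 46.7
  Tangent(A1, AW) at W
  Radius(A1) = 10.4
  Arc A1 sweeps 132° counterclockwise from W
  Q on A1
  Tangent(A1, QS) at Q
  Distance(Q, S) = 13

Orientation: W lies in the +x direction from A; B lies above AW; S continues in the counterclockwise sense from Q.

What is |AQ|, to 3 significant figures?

57.1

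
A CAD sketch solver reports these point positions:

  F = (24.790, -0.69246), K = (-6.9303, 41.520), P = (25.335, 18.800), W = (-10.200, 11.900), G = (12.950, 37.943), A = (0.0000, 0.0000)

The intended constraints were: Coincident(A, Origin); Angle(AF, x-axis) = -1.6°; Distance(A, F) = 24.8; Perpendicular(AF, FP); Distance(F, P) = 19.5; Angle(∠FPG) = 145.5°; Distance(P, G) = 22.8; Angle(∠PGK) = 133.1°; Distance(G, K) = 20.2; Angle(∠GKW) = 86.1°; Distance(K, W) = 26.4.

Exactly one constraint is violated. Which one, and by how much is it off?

Distance(K, W) = 26.4 — off by 3.40.

A = (0.00, 0.00) ✓; AF at -1.600° ✓; |AF| = 24.80 ✓; ∠(AF, FP) = 90.00° ✓; |FP| = 19.50 ✓; ∠FPG = 145.5° ✓; |PG| = 22.80 ✓; ∠PGK = 133.1° ✓; |GK| = 20.20 ✓; ∠GKW = 86.10° ✓; |KW| = 29.80 ✗.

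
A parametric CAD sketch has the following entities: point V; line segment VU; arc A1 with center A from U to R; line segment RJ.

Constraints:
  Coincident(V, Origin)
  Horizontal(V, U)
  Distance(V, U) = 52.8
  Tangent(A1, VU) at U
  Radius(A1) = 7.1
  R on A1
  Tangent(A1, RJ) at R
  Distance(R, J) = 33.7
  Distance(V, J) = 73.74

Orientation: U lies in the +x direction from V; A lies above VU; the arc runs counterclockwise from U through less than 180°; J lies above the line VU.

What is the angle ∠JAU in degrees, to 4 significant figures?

165.0°

Checks: |AU| = 7.100 ✓; |AR| = 7.100 ✓; ∠(AR, RJ) = 90.00° ✓; |RJ| = 33.70 ✓; |VJ| = 73.74 ✓.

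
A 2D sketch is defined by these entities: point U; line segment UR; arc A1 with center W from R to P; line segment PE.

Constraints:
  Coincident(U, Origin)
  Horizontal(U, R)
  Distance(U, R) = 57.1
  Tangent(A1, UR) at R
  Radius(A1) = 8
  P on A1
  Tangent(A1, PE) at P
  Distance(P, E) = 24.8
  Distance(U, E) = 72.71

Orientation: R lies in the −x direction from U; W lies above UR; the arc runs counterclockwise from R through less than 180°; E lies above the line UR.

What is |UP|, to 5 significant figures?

52.110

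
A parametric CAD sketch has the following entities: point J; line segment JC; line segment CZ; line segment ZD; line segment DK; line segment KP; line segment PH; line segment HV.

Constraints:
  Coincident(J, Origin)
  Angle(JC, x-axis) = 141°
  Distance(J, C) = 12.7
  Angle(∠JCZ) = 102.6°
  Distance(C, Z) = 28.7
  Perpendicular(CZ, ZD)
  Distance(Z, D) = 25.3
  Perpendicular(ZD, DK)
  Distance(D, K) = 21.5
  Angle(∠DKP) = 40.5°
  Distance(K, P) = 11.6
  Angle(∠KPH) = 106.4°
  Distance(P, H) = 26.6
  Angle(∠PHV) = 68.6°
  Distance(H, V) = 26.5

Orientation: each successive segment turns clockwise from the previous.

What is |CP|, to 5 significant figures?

23.923

J is at the origin; JC runs at 141.0° with length 12.7, so C = (-9.8698, 7.9924). ∠JCZ = 102.6° gives CZ at 63.600° from the x-axis; with |CZ| = 28.7, Z = (2.8913, 33.699). CZ is perpendicular to ZD, so ZD runs at -26.400°; with |ZD| = 25.3, D = (25.553, 22.450). ZD ⟂ DK, so DK runs at -116.40°; with |DK| = 21.5, K = (15.993, 3.1922). ∠DKP = 40.5° gives KP at 104.10° from the x-axis; with |KP| = 11.6, P = (13.167, 14.443). Then |CP| = |P − C| = 23.923.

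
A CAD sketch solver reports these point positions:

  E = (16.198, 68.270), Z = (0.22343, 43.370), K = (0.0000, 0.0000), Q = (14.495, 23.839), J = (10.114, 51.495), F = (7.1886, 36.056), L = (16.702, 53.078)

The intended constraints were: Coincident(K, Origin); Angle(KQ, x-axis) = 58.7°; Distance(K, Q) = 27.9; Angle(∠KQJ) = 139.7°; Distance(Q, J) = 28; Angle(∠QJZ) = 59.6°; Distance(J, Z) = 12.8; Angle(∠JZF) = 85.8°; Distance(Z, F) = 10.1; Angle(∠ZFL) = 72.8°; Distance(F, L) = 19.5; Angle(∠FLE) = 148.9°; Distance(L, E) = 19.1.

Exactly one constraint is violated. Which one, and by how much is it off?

Distance(L, E) = 19.1 — off by 3.90.

K = (0.00, 0.00) ✓; KQ at 58.70° ✓; |KQ| = 27.90 ✓; ∠KQJ = 139.7° ✓; |QJ| = 28.00 ✓; ∠QJZ = 59.60° ✓; |JZ| = 12.80 ✓; ∠JZF = 85.80° ✓; |ZF| = 10.10 ✓; ∠ZFL = 72.80° ✓; |FL| = 19.50 ✓; ∠FLE = 148.9° ✓; |LE| = 15.20 ✗.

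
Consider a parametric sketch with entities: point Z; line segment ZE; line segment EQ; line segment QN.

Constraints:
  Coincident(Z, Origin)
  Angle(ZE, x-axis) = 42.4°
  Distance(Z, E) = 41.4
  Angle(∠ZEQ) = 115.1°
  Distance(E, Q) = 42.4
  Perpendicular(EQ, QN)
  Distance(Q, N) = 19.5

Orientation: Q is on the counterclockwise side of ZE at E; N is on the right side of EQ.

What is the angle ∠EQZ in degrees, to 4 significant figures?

32.02°

Z is at the origin; ZE runs at 42.4° with length 41.4, so E = 41.4·(cos 42.4°, sin 42.4°) = (30.57, 27.92). ∠ZEQ = 115.1°, so EQ runs at 42.4° + (180° − 115.1°) = 107.3° from the x-axis; with |EQ| = 42.4, Q = E + 42.4·(cos 107.3°, sin 107.3°) = (17.96, 68.40). Then cos ∠EQZ = QE·QZ / (|QE||QZ|), giving 32.02°.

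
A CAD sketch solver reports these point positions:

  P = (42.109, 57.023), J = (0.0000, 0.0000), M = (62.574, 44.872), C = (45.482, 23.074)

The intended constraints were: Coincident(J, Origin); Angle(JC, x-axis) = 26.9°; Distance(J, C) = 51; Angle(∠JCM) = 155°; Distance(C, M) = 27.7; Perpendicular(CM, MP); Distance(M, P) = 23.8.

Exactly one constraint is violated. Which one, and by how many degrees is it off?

Perpendicular(CM, MP) — off by 7.40°.

J = (0.00, 0.00) ✓; JC at 26.90° ✓; |JC| = 51.00 ✓; ∠JCM = 155.0° ✓; |CM| = 27.70 ✓; ∠(CM, MP) = 97.40° ✗; |MP| = 23.80 ✓.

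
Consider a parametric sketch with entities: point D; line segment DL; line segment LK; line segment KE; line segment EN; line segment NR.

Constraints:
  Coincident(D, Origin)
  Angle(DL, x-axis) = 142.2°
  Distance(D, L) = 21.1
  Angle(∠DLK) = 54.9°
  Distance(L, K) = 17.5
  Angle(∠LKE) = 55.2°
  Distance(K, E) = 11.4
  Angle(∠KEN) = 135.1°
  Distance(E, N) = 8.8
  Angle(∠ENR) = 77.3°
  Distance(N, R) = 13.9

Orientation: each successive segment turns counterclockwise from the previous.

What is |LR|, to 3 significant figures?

4.15

D is at the origin; DL runs at 142.2° with length 21.1, so L = (-16.7, 12.9). ∠DLK = 54.9° gives LK at -92.7° from the x-axis; with |LK| = 17.5, K = (-17.5, -4.55). ∠LKE = 55.2° gives KE at 32.1° from the x-axis; with |KE| = 11.4, E = (-7.84, 1.51). ∠KEN = 135.1° gives EN at 77.0° from the x-axis; with |EN| = 8.8, N = (-5.86, 10.1). ∠ENR = 77.3° gives NR at 180° from the x-axis; with |NR| = 13.9, R = (-19.8, 10.2). Then |LR| = |R − L| = 4.15.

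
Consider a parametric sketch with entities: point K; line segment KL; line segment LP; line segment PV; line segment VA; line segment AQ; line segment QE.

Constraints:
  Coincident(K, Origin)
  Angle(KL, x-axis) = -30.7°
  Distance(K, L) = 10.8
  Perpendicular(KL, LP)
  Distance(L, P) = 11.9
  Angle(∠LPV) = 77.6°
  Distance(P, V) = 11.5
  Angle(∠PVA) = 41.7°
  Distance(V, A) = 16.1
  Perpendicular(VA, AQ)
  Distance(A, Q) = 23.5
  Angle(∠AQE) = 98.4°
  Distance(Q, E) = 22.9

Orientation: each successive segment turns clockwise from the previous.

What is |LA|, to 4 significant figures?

3.209

∠LPV = 77.6° gives PV at 136.9° from the x-axis; with |PV| = 11.5, V = (-5.186, -7.888). ∠PVA = 41.7° gives VA at -1.400° from the x-axis; with |VA| = 16.1, A = (10.91, -8.282). Then |LA| = |A − L| = 3.209.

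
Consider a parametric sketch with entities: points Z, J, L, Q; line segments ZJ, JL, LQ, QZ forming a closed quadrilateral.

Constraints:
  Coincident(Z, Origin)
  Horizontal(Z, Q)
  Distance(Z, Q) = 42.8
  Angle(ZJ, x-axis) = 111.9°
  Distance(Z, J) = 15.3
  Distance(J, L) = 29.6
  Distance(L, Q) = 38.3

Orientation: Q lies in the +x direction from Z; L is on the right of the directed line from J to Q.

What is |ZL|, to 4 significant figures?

14.34

Checks: |JL| = 29.60 ✓; |LQ| = 38.30 ✓.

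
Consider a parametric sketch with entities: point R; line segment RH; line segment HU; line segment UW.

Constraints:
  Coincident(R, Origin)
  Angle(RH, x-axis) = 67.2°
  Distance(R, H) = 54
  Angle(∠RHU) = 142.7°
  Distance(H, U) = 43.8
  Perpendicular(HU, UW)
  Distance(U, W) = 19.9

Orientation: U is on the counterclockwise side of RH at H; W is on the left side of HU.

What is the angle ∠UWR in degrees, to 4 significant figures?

98.41°

R is at the origin; RH runs at 67.2° with length 54.0, so H = 54.0·(cos 67.2°, sin 67.2°) = (20.93, 49.78). ∠RHU = 142.7°, so HU runs at 67.2° + (180° − 142.7°) = 104.5° from the x-axis; with |HU| = 43.8, U = H + 43.8·(cos 104.5°, sin 104.5°) = (9.959, 92.19). The perpendicularity gives UW at right angles to HU; with |UW| = 19.9 on the left of HU, W = U + 19.9·(-0.9681, -0.2504) = (-9.307, 87.20). Then cos ∠UWR = WU·WR / (|WU||WR|), giving 98.41°.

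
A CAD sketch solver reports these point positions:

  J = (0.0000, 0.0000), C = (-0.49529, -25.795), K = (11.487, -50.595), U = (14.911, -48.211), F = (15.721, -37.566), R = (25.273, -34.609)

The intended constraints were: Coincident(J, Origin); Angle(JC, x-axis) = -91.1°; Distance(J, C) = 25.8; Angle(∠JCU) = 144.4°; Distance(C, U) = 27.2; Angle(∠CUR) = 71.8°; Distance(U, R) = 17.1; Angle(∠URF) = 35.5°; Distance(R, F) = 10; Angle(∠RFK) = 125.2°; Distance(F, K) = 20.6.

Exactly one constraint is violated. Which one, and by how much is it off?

Distance(F, K) = 20.6 — off by 6.90.

J = (0.00, 0.00) ✓; JC at -91.10° ✓; |JC| = 25.80 ✓; ∠JCU = 144.4° ✓; |CU| = 27.20 ✓; ∠CUR = 71.80° ✓; |UR| = 17.10 ✓; ∠URF = 35.50° ✓; |RF| = 9.999 ✓; ∠RFK = 125.2° ✓; |FK| = 13.70 ✗.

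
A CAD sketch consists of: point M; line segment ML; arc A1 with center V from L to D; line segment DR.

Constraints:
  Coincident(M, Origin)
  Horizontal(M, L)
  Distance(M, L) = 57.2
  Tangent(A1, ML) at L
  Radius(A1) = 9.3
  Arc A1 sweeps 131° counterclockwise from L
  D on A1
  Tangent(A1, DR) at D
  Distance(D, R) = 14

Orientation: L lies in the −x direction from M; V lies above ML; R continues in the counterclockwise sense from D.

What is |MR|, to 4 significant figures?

64.80

On A1, L sits at bearing -90° from V; a 131° counterclockwise sweep puts D at bearing 41°, so D = V + 9.3·(cos 41°, sin 41°) = (-50.18, 15.40). A1 meets DR tangentially, so VD is at right angles to DR, so DR runs along (−sin 41°, cos 41°); with |DR| = 14.0, R = (-59.37, 25.97). Then |MR| = |R − M| = 64.80.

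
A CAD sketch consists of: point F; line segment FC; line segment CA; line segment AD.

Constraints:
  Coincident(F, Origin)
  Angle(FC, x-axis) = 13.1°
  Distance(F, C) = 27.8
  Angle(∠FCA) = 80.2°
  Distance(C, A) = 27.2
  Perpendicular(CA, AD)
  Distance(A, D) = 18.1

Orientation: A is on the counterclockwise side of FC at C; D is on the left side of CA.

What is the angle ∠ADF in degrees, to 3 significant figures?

112°

F is at the origin; FC runs at 13.1° with length 27.8, so C = 27.8·(cos 13.1°, sin 13.1°) = (27.1, 6.30). ∠FCA = 80.2°, so CA runs at 13.1° + (180° − 80.2°) = 113° from the x-axis; with |CA| = 27.2, A = C + 27.2·(cos 113°, sin 113°) = (16.5, 31.4). CA is perpendicular to AD; with |AD| = 18.1 on the left of CA, D = A + 18.1·(-0.921, -0.389) = (-0.181, 24.3). Then cos ∠ADF = DA·DF / (|DA||DF|), giving 112°.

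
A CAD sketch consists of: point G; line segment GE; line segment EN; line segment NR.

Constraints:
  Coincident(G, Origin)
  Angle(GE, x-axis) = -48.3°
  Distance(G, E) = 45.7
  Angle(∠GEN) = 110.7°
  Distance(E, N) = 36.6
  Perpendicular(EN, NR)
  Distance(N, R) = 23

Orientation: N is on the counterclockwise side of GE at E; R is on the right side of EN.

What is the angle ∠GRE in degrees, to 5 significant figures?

19.113°

G is at the origin; GE runs at -48.3° with length 45.7, so E = 45.7·(cos -48.3°, sin -48.3°) = (30.401, -34.121). ∠GEN = 110.7°, so EN runs at -48.3° + (180° − 110.7°) = 21.000° from the x-axis; with |EN| = 36.6, N = E + 36.6·(cos 21.000°, sin 21.000°) = (64.570, -21.005). EN is perpendicular to NR; with |NR| = 23.0 on the right of EN, R = N + 23.0·(0.35837, -0.93358) = (72.813, -42.477). Then cos ∠GRE = RG·RE / (|RG||RE|), giving 19.113°.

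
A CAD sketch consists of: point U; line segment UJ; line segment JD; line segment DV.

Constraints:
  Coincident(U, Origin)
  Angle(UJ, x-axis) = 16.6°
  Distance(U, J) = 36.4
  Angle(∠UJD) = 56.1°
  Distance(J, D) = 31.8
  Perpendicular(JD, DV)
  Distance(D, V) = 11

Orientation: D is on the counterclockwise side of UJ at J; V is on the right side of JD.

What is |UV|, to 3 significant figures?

42.8

U is at the origin; UJ runs at 16.6° with length 36.4, so J = 36.4·(cos 16.6°, sin 16.6°) = (34.9, 10.4). ∠UJD = 56.1°, so JD runs at 16.6° + (180° − 56.1°) = 140° from the x-axis; with |JD| = 31.8, D = J + 31.8·(cos 140°, sin 140°) = (10.3, 30.6). JD is perpendicular to DV; with |DV| = 11.0 on the right of JD, V = D + 11.0·(0.636, 0.772) = (17.3, 39.1). Then |UV| = |V − U| = 42.8.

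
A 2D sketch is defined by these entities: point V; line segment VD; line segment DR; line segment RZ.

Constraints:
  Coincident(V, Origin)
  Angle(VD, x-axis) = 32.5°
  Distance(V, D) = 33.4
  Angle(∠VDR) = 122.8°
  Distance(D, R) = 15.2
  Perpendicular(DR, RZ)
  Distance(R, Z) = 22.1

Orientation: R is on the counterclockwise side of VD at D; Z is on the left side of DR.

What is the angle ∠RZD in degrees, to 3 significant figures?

34.5°

V is at the origin; VD runs at 32.5° with length 33.4, so D = 33.4·(cos 32.5°, sin 32.5°) = (28.2, 17.9). ∠VDR = 122.8°, so DR runs at 32.5° + (180° − 122.8°) = 89.7° from the x-axis; with |DR| = 15.2, R = D + 15.2·(cos 89.7°, sin 89.7°) = (28.2, 33.1). The perpendicularity gives RZ at right angles to DR; with |RZ| = 22.1 on the left of DR, Z = R + 22.1·(-1.00, 0.00524) = (6.15, 33.3). Then cos ∠RZD = ZR·ZD / (|ZR||ZD|), giving 34.5°.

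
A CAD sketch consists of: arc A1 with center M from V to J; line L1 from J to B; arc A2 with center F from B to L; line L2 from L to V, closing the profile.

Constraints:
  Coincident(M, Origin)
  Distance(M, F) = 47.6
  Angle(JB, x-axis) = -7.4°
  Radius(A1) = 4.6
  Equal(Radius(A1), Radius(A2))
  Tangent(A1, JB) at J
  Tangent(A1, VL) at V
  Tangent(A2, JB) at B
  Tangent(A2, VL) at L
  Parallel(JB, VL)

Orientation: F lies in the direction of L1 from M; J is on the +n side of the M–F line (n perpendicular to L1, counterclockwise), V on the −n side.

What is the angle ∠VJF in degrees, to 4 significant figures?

84.48°

The slot axis is L1's direction at -7.4°, so u = (cos -7.4°, sin -7.4°) = (0.9917, -0.1288) and n = (−sin -7.4°, cos -7.4°) = (0.1288, 0.9917). M is at the origin and F lies 47.6 along u from M, so F = 47.6·u = (47.20, -6.131). Tangency of A1 to both parallel lines with radius 4.6 puts J and V at M ± 4.6·n: J = (0.5925, 4.562), V = (-0.5925, -4.562). Then cos ∠VJF = JV·JF / (|JV||JF|), giving 84.48°.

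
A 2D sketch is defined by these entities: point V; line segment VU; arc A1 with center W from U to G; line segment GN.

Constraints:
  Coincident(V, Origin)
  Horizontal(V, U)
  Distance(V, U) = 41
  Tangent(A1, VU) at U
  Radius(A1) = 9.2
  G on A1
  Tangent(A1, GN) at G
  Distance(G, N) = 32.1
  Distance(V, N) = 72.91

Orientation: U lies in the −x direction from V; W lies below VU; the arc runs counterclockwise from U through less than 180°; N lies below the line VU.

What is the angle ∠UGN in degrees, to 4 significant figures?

150.8°

Checks: |WG| = 9.200 ✓; ∠(WG, GN) = 90.00° ✓; |GN| = 32.10 ✓; |VN| = 72.91 ✓.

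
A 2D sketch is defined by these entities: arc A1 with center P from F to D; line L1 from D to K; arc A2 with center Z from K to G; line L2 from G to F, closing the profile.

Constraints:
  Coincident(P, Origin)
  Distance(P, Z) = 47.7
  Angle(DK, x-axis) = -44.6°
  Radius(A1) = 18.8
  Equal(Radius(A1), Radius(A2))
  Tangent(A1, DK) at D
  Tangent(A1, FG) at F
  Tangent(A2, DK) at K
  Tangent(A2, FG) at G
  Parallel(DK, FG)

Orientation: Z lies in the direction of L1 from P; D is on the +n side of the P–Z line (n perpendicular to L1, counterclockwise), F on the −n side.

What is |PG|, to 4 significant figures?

51.27

Tangency of A1 to both parallel lines with radius 18.8 puts D and F at P ± 18.8·n: D = (13.20, 13.39), F = (-13.20, -13.39). Equal radii place K and G the same way about Z: K = Z + 18.8·n = (47.16, -20.11), G = Z − 18.8·n = (20.76, -46.88). Then |PG| = |G − P| = 51.27.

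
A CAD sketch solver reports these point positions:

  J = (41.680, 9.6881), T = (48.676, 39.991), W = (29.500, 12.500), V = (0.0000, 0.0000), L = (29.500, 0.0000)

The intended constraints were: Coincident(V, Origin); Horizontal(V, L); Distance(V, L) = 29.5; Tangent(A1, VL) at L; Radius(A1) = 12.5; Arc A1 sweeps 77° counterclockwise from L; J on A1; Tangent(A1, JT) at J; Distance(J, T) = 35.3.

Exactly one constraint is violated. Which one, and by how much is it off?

Distance(J, T) = 35.3 — off by 4.20.

V = (0.00, 0.00) ✓; V.y = 0.00, L.y = 0.00 ✓; |VL| = 29.50 ✓; ∠(WL, LV) = 90.00° ✓; |WL| = 12.50 ✓; bearing(W→J) − bearing(W→L) = 77.00° ✓; |WJ| = 12.50 ✓; ∠(WJ, JT) = 90.00° ✓; |JT| = 31.10 ✗.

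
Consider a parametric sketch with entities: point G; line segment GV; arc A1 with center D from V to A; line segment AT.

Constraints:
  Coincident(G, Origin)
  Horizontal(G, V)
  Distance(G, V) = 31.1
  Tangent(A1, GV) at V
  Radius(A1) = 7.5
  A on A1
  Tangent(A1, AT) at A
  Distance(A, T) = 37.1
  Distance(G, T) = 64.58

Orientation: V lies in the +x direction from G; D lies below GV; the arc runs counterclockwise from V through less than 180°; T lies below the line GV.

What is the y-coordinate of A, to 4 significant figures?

-12.61

Checks: ∠(DV, VG) = 90.00° ✓; |DV| = 7.500 ✓; |DA| = 7.500 ✓; ∠(DA, AT) = 90.00° ✓; |AT| = 37.10 ✓; |GT| = 64.58 ✓.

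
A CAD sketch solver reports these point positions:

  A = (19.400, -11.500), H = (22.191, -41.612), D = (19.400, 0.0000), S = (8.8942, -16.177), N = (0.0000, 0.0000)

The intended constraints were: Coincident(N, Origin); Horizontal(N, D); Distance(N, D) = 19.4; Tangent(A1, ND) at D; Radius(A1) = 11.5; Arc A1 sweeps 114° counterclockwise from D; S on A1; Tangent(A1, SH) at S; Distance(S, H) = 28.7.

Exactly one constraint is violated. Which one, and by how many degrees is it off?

Tangent(A1, SH) at S — off by 3.60°.

N = (0.00, 0.00) ✓; N.y = 0.00, D.y = 0.00 ✓; |ND| = 19.40 ✓; ∠(AD, DN) = 90.00° ✓; |AD| = 11.50 ✓; bearing(A→S) − bearing(A→D) = 114.0° ✓; |AS| = 11.50 ✓; ∠(AS, SH) = 86.40° ✗; |SH| = 28.70 ✓.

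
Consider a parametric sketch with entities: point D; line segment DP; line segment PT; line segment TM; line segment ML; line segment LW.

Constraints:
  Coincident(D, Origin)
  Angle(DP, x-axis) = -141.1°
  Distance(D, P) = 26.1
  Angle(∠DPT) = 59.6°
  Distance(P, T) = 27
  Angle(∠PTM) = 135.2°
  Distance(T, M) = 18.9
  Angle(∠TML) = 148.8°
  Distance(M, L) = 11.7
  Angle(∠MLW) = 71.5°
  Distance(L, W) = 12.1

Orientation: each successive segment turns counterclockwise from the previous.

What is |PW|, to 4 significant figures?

39.18

∠TML = 148.8° gives ML at 55.30° from the x-axis; with |ML| = 11.7, L = (28.86, -8.597). ∠MLW = 71.5° gives LW at 163.8° from the x-axis; with |LW| = 12.1, W = (17.24, -5.221). Then |PW| = |W − P| = 39.18.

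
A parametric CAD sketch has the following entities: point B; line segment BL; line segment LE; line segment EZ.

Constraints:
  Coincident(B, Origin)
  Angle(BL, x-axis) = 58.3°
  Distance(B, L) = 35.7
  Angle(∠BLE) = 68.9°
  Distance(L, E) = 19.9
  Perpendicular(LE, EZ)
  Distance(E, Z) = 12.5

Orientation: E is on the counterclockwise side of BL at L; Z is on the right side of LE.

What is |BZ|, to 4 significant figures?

46.35

∠BLE = 68.9°, so LE runs at 58.3° + (180° − 68.9°) = 169.4° from the x-axis; with |LE| = 19.9, E = L + 19.9·(cos 169.4°, sin 169.4°) = (-0.8011, 34.03). The perpendicularity gives EZ at right angles to LE; with |EZ| = 12.5 on the right of LE, Z = E + 12.5·(0.1840, 0.9829) = (1.498, 46.32). Then |BZ| = |Z − B| = 46.35.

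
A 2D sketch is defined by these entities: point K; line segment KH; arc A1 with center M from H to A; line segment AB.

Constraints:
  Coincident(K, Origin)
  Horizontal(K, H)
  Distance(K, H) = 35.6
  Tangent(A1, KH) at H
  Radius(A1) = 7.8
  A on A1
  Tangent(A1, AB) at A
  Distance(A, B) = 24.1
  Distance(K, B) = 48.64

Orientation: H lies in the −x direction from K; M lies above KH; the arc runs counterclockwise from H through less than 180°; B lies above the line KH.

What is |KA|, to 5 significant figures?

29.971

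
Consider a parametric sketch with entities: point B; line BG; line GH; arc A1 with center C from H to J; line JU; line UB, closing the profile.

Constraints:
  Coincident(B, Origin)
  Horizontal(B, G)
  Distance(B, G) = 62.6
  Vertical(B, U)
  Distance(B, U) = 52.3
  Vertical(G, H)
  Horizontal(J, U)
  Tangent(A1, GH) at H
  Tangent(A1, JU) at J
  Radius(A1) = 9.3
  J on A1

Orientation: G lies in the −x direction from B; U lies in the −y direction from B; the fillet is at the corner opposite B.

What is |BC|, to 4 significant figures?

68.48

B is at the origin; B and G share the same y with |BG| = 62.6 and G on the −x side, so G = (-62.60, 0.000). B and U share the same x with |BU| = 52.3 and U on the −y side, so U = (0.000, -52.30). The virtual corner opposite B is at (-62.60, -52.30). Since A1 is tangent to GH there, CH ⟂ GH and since A1 is tangent to JU there, CJ ⟂ JU, with radius 9.3, so the center C sits 9.3 in from both sides at C = (-53.30, -43.00). Then |BC| = |C − B| = 68.48.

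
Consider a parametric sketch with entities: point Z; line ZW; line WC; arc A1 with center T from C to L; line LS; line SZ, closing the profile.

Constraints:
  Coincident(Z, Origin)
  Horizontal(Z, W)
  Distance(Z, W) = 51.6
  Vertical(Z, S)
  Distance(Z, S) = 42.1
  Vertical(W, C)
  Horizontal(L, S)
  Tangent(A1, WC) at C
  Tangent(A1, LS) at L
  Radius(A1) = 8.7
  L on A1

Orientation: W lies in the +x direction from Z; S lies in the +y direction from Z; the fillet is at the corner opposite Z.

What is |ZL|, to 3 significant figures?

60.1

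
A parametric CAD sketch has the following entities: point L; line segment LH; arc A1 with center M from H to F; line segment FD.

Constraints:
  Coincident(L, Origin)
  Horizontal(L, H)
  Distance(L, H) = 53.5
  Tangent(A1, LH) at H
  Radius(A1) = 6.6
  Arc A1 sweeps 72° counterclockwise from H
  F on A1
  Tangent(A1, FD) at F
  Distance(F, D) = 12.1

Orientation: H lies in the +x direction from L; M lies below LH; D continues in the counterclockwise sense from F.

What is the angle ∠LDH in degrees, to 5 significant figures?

101.66°

L is at the origin; L and H share the same y with |LH| = 53.5 and H on the +x side, so H = (53.500, 0.0000). A1 meets LH tangentially, so MH is at right angles to LH, so M = H + (0, -6.6) = (53.500, -6.6000). On A1, H sits at bearing 90° from M; a 72° counterclockwise sweep puts F at bearing 162°, so F = M + 6.6·(cos 162°, sin 162°) = (47.223, -4.5605). A1 meets FD tangentially, so MF is at right angles to FD, so FD runs along (−sin 162°, cos 162°); with |FD| = 12.1, D = (43.484, -16.068). Then cos ∠LDH = DL·DH / (|DL||DH|), giving 101.66°.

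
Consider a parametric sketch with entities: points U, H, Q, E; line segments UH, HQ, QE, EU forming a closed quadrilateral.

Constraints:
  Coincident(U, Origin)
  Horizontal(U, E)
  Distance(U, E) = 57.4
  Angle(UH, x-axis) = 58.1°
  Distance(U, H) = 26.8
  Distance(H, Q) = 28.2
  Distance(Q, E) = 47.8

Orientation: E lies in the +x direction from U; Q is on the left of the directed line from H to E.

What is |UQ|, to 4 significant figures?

54.54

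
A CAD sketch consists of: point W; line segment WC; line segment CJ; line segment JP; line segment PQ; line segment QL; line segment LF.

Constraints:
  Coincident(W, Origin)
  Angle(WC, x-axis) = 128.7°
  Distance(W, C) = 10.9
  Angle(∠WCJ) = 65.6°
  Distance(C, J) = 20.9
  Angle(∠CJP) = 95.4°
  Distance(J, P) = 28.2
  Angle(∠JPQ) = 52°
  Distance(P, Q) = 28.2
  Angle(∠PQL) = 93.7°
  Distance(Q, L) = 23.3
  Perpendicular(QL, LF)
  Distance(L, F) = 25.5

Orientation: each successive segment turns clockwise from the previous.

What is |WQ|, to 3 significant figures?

5.56

∠CJP = 95.4° gives JP at -70.3° from the x-axis; with |JP| = 28.2, P = (22.9, -12.9). ∠JPQ = 52.0° gives PQ at 162° from the x-axis; with |PQ| = 28.2, Q = (-3.83, -4.03). Then |WQ| = |Q − W| = 5.56.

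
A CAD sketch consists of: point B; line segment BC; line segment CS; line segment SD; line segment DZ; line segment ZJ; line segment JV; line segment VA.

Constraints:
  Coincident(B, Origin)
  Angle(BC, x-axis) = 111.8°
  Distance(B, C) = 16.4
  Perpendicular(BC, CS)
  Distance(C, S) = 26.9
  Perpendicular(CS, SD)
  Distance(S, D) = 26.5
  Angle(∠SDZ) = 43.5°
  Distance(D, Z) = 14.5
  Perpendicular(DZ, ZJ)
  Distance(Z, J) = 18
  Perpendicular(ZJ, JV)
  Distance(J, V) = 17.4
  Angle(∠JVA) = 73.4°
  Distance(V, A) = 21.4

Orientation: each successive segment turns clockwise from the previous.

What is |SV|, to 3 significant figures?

22.1

B is at the origin; BC runs at 111.8° with length 16.4, so C = (-6.09, 15.2). BC is perpendicular to CS, so CS runs at 21.8°; with |CS| = 26.9, S = (18.9, 25.2). CS is perpendicular to SD, so SD runs at -68.2°; with |SD| = 26.5, D = (28.7, 0.612). ∠SDZ = 43.5° gives DZ at 155° from the x-axis; with |DZ| = 14.5, Z = (15.6, 6.67). DZ ⟂ ZJ, so ZJ runs at 65.3°; with |ZJ| = 18.0, J = (23.1, 23.0). The perpendicularity gives JV at right angles to ZJ, so JV runs at -24.7°; with |JV| = 17.4, V = (38.9, 15.8). Then |SV| = |V − S| = 22.1.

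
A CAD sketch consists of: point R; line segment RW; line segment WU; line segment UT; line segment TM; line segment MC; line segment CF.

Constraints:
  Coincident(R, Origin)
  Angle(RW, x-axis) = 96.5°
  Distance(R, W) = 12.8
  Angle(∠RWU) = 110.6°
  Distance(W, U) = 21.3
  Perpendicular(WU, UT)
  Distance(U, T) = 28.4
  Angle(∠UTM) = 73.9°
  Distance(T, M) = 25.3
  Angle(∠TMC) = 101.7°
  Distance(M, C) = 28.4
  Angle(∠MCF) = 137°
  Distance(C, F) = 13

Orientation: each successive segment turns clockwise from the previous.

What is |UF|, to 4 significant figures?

20.13

∠TMC = 101.7° gives MC at 112.7° from the x-axis; with |MC| = 28.4, C = (-5.345, 18.51). ∠MCF = 137.0° gives CF at 69.70° from the x-axis; with |CF| = 13.0, F = (-0.8347, 30.70). Then |UF| = |F − U| = 20.13.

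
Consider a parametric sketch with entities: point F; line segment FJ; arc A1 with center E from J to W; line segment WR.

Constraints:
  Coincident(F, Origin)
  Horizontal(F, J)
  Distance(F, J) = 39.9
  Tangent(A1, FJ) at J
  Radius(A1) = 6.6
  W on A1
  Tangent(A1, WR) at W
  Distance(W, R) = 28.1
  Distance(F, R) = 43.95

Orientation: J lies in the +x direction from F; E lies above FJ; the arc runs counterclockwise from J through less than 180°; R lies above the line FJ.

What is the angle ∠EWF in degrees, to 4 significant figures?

22.88°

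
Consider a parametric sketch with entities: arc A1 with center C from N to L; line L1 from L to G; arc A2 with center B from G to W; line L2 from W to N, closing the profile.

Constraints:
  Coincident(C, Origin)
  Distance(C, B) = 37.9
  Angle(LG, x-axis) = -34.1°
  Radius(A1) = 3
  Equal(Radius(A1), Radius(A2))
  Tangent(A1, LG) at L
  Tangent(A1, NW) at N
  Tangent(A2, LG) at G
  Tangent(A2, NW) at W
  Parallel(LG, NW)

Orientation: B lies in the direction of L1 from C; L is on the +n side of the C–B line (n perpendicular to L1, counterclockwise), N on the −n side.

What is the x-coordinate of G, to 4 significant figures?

33.07

Tangency of A1 to both parallel lines with radius 3.0 puts L and N at C ± 3.0·n: L = (1.682, 2.484), N = (-1.682, -2.484). Equal radii place G and W the same way about B: G = B + 3.0·n = (33.07, -18.76), W = B − 3.0·n = (29.70, -23.73). So G.x = 33.07.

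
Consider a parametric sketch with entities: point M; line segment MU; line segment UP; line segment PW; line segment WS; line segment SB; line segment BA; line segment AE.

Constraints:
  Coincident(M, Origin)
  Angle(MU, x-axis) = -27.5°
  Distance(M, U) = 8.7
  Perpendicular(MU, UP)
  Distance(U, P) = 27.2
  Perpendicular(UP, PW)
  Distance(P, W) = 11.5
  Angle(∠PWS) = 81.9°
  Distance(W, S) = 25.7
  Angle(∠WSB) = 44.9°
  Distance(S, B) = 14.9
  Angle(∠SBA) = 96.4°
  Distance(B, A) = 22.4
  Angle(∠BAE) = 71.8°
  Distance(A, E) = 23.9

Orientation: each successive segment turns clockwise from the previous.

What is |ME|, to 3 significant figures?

18.2

∠SBA = 96.4° gives BA at -164° from the x-axis; with |BA| = 22.4, A = (-19.2, -22.7). ∠BAE = 71.8° gives AE at 87.5° from the x-axis; with |AE| = 23.9, E = (-18.2, 1.17). Then |ME| = |E − M| = 18.2.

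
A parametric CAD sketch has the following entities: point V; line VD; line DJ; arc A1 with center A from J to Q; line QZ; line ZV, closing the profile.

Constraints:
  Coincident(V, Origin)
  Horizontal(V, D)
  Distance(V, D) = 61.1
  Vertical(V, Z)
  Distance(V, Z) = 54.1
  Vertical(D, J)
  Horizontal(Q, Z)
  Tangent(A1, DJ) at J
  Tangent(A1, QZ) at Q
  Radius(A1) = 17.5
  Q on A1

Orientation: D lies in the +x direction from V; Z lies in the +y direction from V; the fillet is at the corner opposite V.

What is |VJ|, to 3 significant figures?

71.2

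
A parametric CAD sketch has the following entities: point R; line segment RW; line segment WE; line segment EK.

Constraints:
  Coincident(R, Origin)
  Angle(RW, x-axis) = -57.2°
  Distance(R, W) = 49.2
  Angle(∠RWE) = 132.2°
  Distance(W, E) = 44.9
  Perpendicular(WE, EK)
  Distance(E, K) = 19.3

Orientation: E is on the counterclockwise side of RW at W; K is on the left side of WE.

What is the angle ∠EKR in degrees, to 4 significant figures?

102.4°

R is at the origin; RW runs at -57.2° with length 49.2, so W = 49.2·(cos -57.2°, sin -57.2°) = (26.65, -41.36). ∠RWE = 132.2°, so WE runs at -57.2° + (180° − 132.2°) = -9.400° from the x-axis; with |WE| = 44.9, E = W + 44.9·(cos -9.400°, sin -9.400°) = (70.95, -48.69). The perpendicularity gives EK at right angles to WE; with |EK| = 19.3 on the left of WE, K = E + 19.3·(0.1633, 0.9866) = (74.10, -29.65). Then cos ∠EKR = KE·KR / (|KE||KR|), giving 102.4°.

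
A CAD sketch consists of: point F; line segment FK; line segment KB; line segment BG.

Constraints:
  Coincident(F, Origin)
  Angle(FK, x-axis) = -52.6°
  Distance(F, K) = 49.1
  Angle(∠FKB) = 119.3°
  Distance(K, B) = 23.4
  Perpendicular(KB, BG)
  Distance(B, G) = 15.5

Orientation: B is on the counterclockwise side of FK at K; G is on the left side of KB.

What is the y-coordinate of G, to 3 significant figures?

-20.4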